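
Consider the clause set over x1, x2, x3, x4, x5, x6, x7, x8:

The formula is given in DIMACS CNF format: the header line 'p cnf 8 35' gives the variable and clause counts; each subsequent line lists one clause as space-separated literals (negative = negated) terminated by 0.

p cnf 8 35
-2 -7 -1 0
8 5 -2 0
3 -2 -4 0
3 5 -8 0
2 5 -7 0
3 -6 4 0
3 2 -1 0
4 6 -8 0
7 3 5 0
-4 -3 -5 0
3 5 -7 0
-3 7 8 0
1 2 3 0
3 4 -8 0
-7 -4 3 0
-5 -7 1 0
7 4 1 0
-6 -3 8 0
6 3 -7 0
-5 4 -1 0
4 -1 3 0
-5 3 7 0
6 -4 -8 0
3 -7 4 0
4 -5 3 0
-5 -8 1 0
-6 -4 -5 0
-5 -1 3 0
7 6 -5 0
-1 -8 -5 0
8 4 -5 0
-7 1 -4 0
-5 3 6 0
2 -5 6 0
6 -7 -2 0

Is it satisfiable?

Branch on x2: set x2 = True.
Branch on x7: set x7 = False.
Branch on x8: set x8 = True.
Branch on x3: set x3 = True.
Branch on x4: set x4 = True.
(¬x5) alone gives x5 = False.
(x6) alone gives x6 = True.
Every clause is now satisfied; x1 is unconstrained.
A satisfying assignment: x1: False, x2: True, x3: True, x4: True, x5: False, x6: True, x7: False, x8: True.

Yes, satisfiable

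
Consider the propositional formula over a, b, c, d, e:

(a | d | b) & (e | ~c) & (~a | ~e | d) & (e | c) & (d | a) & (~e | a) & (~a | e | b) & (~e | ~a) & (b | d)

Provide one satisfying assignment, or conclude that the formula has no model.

UNSATISFIABLE

Suppose e = 1.
Unit clause (a) forces a = 1.
Now (~a) is unsatisfied and unit — conflict.
So e must be the other value — set e = 0.
Unit clause (~c) forces c = 0.
Now (c) is unsatisfied and unit — conflict.
Either choice for e ends in contradiction.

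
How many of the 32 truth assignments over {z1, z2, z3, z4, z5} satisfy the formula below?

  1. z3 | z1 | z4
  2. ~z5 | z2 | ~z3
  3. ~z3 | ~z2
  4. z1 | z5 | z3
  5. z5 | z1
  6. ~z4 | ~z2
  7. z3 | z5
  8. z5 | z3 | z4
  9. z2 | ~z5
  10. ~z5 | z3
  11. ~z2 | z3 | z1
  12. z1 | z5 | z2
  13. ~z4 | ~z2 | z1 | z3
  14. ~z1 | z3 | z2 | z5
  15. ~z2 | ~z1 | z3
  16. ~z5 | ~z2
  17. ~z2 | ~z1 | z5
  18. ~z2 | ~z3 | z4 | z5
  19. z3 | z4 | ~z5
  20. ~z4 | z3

There are 2^5 = 32 truth assignments over (z1, z2, z3, z4, z5).
Split on z1. With z1 = 1, the clauses containing z1 are satisfied and ~z1 drops from the rest; 2 of the 2^4 = 16 assignments to the other variables satisfy what remains.
With z1 = 0, by the same count on the reduced clause set, 0 assignments work.
Total: 2 + 0 = 2.

2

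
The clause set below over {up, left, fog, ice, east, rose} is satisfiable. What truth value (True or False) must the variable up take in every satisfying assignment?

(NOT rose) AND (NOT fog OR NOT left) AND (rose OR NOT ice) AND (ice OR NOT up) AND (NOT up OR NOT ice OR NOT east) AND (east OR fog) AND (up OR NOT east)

False

Suppose up = true.
(NOT rose) alone gives rose = false.
(NOT ice) alone gives ice = false.
Now (ice) is unsatisfied and unit — conflict.
So every satisfying assignment has up = False.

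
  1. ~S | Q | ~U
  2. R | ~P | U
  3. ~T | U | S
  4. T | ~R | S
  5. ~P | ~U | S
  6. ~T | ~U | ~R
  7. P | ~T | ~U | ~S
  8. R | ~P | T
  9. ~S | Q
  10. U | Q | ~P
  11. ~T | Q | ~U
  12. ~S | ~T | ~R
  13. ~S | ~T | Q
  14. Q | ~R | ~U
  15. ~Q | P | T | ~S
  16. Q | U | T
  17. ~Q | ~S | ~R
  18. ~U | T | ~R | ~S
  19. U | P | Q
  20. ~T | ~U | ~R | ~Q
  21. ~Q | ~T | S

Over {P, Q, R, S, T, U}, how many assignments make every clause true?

5

There are 2^6 = 64 truth assignments over (P, Q, R, S, T, U).
Split on P. With P = 1, the clauses containing P are satisfied and ~P drops from the rest; 1 of the 2^5 = 32 assignments to the other variables satisfy what remains.
With P = 0, by the same count on the reduced clause set, 4 assignments work.
Total: 1 + 4 = 5.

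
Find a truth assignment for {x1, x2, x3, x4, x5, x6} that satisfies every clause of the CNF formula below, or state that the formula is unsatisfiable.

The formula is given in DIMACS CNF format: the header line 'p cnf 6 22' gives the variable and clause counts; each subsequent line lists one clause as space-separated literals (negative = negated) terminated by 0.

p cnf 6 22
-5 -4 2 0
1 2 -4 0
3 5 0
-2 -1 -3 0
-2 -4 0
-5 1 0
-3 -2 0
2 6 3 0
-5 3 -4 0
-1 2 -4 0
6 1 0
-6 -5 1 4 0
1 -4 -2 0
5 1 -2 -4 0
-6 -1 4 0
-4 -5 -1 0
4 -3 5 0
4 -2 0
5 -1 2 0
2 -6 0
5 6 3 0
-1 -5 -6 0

Branch on x3: set x3 = True.
The clause (¬x2) is unit, so x2 = False.
The clause (¬x6) is unit, so x6 = False.
The clause (x1) is unit, so x1 = True.
The clause (¬x4) is unit, so x4 = False.
The clause (x5) is unit, so x5 = True.
Every clause now holds.

x1: True,  x2: False,  x3: True,  x4: False,  x5: True,  x6: False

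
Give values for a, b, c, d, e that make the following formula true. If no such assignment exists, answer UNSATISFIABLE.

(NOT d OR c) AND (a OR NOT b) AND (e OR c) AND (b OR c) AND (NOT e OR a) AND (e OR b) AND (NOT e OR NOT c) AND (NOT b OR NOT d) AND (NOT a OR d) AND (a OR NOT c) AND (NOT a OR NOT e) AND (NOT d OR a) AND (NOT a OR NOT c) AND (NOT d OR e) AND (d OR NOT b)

Try d = false.
Unit clause (NOT a) forces a = false.
Unit clause (NOT b) forces b = false.
Unit clause (c) forces c = true.
Now (NOT c) is unsatisfied and unit — conflict.
That branch fails; take d = true instead.
Unit clause (c) forces c = true.
Unit clause (NOT e) forces e = false.
Now (e) is unsatisfied and unit — conflict.
Both values of d lead to a conflict.

UNSATISFIABLE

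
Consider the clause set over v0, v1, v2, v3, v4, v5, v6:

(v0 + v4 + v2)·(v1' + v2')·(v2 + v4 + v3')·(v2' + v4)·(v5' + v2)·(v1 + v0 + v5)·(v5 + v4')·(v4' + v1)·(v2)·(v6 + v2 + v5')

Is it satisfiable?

The clause (v2) is unit, so v2 = 1.
The clause (v1') is unit, so v1 = 0.
The clause (v4) is unit, so v4 = 1.
Now (v4') is unsatisfied and unit — conflict.
No assignment satisfies every clause.

Unsatisfiable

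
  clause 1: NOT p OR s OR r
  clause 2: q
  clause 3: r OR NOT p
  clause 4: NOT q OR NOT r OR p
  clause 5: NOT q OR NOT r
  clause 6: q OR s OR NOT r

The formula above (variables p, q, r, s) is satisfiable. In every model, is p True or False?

False

Suppose p = true.
The clause (q) is unit, so q = true.
The clause (r) is unit, so r = true.
That conflicts with the unit clause (NOT r).
So every satisfying assignment has p = False.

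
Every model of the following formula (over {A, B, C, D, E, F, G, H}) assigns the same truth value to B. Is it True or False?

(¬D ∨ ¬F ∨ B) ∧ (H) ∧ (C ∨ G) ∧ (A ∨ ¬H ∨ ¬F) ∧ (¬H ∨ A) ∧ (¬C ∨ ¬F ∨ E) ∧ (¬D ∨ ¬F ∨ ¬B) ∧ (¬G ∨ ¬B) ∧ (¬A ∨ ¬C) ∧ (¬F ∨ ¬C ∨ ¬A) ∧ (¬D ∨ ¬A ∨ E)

Suppose B = True.
From the singleton clause (H), H = True.
From the singleton clause (A), A = True.
From the singleton clause (¬G), G = False.
From the singleton clause (C), C = True.
Now (¬C) is unsatisfied and unit — conflict.
So every satisfying assignment has B = False.

False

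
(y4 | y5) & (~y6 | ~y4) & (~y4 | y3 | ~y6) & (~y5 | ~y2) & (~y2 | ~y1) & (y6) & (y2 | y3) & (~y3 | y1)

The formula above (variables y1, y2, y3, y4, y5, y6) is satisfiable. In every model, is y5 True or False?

Suppose y5 = 0.
Unit clause (y4) forces y4 = 1.
Unit clause (~y6) forces y6 = 0.
Now (y6) is unsatisfied and unit — conflict.
So every satisfying assignment has y5 = True.

True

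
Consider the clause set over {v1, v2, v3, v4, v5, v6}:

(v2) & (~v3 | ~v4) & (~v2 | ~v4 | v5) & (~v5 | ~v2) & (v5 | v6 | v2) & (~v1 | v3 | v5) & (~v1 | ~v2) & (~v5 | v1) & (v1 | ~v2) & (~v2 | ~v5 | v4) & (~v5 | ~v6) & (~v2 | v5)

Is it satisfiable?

Unsatisfiable

From the singleton clause (v2), v2 = 1.
From the singleton clause (~v5), v5 = 0.
Now (v5) is unsatisfied and unit — conflict.
No assignment satisfies every clause.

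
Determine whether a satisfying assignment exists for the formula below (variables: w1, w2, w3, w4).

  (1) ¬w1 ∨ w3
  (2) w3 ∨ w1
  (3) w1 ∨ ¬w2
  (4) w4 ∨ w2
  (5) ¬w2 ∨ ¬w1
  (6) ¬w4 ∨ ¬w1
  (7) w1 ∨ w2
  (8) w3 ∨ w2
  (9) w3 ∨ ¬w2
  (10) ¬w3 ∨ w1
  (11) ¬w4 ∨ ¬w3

No, unsatisfiable

Branch on w1: set w1 = False.
From the singleton clause (w3), w3 = True.
Now (¬w3) is unsatisfied and unit — conflict.
So w1 must be the other value — set w1 = True.
From the singleton clause (w3), w3 = True.
From the singleton clause (¬w2), w2 = False.
From the singleton clause (w4), w4 = True.
Now (¬w4) is unsatisfied and unit — conflict.
Either choice for w1 ends in contradiction.
No assignment satisfies every clause.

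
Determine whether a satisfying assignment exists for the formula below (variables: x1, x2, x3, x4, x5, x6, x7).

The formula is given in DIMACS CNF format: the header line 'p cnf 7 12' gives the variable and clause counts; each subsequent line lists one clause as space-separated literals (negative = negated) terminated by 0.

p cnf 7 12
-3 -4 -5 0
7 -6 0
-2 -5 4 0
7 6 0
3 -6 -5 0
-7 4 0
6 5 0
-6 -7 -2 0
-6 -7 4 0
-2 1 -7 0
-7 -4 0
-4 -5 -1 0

No, unsatisfiable

Case x7 = True:
(x4) alone gives x4 = True.
That conflicts with the unit clause (¬x4).
Backtrack on x7: now try x7 = False.
(¬x6) alone gives x6 = False.
That conflicts with the unit clause (x6).
Both values of x7 lead to a conflict.
No assignment satisfies every clause.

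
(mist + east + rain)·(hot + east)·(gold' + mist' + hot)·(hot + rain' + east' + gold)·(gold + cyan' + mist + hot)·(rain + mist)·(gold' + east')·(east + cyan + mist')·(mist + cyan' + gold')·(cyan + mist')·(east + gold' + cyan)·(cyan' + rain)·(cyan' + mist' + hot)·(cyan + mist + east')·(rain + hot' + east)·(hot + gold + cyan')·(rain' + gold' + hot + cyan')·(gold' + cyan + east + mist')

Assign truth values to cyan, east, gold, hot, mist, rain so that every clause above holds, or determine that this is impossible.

cyan=1, east=1, gold=0, hot=1, mist=1, rain=1

Suppose hot = 1.
Suppose rain = 1.
Suppose gold = 0.
Suppose cyan = 1.
No clause remains; east, mist are free.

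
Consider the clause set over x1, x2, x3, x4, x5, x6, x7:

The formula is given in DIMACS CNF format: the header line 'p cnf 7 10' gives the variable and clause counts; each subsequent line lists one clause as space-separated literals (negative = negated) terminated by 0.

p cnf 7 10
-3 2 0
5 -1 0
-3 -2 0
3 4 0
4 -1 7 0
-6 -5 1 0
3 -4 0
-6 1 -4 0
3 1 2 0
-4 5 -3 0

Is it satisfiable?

No, unsatisfiable

Suppose x3 = False.
Unit clause (x4) forces x4 = True.
That conflicts with the unit clause (¬x4).
That branch fails; take x3 = True instead.
Unit clause (x2) forces x2 = True.
That conflicts with the unit clause (¬x2).
Both values of x3 lead to a conflict.
No assignment satisfies every clause.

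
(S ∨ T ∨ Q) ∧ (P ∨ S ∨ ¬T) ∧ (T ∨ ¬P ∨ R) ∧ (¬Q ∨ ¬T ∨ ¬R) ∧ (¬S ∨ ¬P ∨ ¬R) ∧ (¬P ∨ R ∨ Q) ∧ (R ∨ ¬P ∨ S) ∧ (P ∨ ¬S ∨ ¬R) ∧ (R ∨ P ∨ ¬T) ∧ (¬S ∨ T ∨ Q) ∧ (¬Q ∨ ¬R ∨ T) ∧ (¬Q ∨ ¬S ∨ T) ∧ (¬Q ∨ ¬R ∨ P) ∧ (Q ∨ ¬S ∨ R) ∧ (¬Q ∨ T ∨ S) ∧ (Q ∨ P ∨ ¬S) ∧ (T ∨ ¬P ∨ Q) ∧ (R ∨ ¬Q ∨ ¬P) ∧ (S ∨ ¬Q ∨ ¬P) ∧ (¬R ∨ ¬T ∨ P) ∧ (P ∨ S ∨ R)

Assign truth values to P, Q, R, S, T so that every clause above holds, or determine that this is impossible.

Try S = False.
Try T = True.
The clause (P) is unit, so P = True.
The clause (R) is unit, so R = True.
The clause (¬Q) is unit, so Q = False.
All clauses are satisfied.

P=True; Q=False; R=True; S=False; T=True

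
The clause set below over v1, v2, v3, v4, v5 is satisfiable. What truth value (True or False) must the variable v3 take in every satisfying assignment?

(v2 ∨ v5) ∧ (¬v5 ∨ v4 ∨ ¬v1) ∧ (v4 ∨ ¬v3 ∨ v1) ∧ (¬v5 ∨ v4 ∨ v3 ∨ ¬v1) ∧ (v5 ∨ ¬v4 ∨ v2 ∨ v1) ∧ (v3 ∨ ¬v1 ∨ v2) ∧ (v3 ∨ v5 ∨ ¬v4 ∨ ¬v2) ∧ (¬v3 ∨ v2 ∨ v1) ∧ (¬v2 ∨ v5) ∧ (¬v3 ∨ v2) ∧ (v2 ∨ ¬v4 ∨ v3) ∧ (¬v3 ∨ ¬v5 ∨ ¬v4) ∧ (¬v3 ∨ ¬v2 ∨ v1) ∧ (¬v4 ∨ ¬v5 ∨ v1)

False

Suppose v3 = True.
(v2) alone gives v2 = True.
(v5) alone gives v5 = True.
(¬v4) alone gives v4 = False.
(¬v1) alone gives v1 = False.
But (v1) is also a unit clause — contradiction.
So every satisfying assignment has v3 = False.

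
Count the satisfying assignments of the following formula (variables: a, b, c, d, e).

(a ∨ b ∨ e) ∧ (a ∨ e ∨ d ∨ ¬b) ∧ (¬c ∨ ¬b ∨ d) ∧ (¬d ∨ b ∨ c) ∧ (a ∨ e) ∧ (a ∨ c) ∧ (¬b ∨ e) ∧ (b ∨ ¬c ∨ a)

10

There are 2^5 = 32 truth assignments over (a, b, c, d, e).
Split on b. With b = True, the clauses containing b are satisfied and ¬b drops from the rest; 4 of the 2^4 = 16 assignments to the other variables satisfy what remains.
With b = False, by the same count on the reduced clause set, 6 assignments work.
(One model: a=F, b=T, c=T, d=T, e=T.)
Total: 4 + 6 = 10.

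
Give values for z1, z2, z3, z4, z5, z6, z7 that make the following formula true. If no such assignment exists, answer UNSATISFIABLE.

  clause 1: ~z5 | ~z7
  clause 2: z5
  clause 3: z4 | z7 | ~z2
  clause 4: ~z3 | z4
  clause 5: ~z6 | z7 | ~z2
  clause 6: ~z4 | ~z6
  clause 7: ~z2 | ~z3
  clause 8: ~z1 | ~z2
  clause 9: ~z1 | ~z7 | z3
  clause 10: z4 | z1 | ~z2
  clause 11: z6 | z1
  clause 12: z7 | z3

z1: 1,  z2: 0,  z3: 1,  z4: 1,  z5: 1,  z6: 0,  z7: 0

(z5) alone gives z5 = 1.
(~z7) alone gives z7 = 0.
(z3) alone gives z3 = 1.
(z4) alone gives z4 = 1.
(~z6) alone gives z6 = 0.
(~z2) alone gives z2 = 0.
(z1) alone gives z1 = 1.
All clauses are satisfied.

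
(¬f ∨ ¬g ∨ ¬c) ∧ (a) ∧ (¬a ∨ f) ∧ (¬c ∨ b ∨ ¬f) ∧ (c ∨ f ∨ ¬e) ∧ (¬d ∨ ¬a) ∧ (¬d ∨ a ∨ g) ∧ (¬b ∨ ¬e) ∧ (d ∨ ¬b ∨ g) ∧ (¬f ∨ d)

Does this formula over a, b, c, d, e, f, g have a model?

Unit clause (a) forces a = True.
Unit clause (f) forces f = True.
Unit clause (¬d) forces d = False.
But (d) is also a unit clause — contradiction.
No assignment satisfies every clause.

Unsatisfiable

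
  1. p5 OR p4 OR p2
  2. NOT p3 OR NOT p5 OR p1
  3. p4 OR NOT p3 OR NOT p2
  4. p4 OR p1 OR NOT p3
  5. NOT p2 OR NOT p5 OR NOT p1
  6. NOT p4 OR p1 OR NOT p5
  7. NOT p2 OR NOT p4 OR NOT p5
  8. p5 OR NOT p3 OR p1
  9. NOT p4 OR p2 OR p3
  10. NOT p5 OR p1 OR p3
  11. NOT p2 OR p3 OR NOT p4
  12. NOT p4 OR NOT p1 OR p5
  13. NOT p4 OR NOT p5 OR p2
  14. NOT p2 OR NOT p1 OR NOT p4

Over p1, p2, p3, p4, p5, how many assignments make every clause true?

There are 2^5 = 32 truth assignments over (p1, p2, p3, p4, p5).
Split on p5. With p5 = true, the clauses containing p5 are satisfied and NOT p5 drops from the rest; 2 of the 2^4 = 16 assignments to the other variables satisfy what remains.
With p5 = false, by the same count on the reduced clause set, 2 assignments work.
(One model: p1=F, p2=T, p3=F, p4=F, p5=F.)
Total: 2 + 2 = 4.

4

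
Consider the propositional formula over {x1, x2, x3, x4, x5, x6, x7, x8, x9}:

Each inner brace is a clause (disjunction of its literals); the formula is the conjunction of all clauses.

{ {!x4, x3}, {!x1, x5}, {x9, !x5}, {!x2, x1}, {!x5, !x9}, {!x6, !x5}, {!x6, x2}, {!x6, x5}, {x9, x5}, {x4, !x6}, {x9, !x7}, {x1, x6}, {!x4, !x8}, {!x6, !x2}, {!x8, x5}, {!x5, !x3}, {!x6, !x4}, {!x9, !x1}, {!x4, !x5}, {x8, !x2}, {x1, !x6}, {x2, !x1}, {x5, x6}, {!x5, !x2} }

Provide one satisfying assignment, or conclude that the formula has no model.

UNSATISFIABLE

Try x4 = false.
Unit clause (!x6) forces x6 = false.
Unit clause (x1) forces x1 = true.
Unit clause (x5) forces x5 = true.
Unit clause (x9) forces x9 = true.
But (!x9) is also a unit clause — contradiction.
Undo x4 and try x4 = true.
Unit clause (x3) forces x3 = true.
Unit clause (!x8) forces x8 = false.
Unit clause (!x5) forces x5 = false.
Unit clause (!x1) forces x1 = false.
Unit clause (!x2) forces x2 = false.
Unit clause (!x6) forces x6 = false.
But (x6) is also a unit clause — contradiction.
Either choice for x4 ends in contradiction.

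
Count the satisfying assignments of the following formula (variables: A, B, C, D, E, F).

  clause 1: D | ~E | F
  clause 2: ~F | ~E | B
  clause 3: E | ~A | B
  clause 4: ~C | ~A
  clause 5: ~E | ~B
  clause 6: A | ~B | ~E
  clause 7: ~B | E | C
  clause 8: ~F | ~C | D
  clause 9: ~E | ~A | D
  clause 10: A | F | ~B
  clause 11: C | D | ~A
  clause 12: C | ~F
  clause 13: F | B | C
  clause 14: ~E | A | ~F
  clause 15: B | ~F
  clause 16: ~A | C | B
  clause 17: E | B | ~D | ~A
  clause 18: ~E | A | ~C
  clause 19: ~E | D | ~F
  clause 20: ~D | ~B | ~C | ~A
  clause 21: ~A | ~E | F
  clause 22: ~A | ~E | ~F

3

There are 2^6 = 64 truth assignments over (A, B, C, D, E, F).
Split on E. With E = 1, the clauses containing E are satisfied and ~E drops from the rest; 0 of the 2^5 = 32 assignments to the other variables satisfy what remains.
With E = 0, by the same count on the reduced clause set, 3 assignments work.
(One model: A=F, B=F, C=T, D=F, E=F, F=F.)
Total: 0 + 3 = 3.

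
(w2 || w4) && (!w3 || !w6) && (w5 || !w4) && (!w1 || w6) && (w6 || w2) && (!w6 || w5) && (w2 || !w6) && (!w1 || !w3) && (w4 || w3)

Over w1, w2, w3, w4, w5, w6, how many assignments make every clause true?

6

There are 2^6 = 64 truth assignments over (w1, w2, w3, w4, w5, w6).
Split on w6. With w6 = true, the clauses containing w6 are satisfied and !w6 drops from the rest; 2 of the 2^5 = 32 assignments to the other variables satisfy what remains.
With w6 = false, by the same count on the reduced clause set, 4 assignments work.
(One model: w1=F, w2=T, w3=F, w4=T, w5=T, w6=F.)
Total: 2 + 4 = 6.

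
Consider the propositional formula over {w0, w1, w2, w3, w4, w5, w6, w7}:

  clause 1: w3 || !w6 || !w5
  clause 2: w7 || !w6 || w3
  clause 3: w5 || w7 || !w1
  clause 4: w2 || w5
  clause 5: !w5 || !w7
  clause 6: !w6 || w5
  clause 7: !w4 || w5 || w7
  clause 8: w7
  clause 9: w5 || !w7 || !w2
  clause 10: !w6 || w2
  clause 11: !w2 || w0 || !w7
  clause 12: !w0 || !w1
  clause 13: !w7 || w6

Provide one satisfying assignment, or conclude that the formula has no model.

From the singleton clause (w7), w7 = true.
From the singleton clause (!w5), w5 = false.
From the singleton clause (w2), w2 = true.
That conflicts with the unit clause (!w2).

UNSATISFIABLE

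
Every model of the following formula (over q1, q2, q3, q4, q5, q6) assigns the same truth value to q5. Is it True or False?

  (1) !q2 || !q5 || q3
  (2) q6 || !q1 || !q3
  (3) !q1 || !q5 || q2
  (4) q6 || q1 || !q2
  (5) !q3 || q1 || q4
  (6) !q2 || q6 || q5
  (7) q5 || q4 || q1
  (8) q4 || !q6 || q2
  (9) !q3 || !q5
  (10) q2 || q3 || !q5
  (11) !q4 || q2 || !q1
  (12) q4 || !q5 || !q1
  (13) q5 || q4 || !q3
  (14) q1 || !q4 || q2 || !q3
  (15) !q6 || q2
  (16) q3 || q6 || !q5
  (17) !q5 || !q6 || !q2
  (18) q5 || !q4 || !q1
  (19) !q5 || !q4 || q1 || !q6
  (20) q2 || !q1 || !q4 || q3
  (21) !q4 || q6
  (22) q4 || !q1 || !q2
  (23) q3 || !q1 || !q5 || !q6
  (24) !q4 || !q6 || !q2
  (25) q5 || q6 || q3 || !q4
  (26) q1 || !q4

Suppose q5 = true.
(!q3) alone gives q3 = false.
(!q2) alone gives q2 = false.
Now (q2) is unsatisfied and unit — conflict.
So every satisfying assignment has q5 = False.

False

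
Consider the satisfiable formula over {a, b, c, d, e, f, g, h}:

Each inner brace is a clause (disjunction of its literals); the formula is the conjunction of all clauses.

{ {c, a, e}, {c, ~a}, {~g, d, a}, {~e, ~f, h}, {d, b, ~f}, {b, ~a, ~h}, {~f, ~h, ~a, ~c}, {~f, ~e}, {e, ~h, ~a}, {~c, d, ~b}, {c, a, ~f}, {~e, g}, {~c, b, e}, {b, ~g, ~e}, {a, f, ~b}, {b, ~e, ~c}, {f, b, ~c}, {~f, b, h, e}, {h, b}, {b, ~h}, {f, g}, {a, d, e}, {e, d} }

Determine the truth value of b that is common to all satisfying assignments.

Suppose b = 0.
(h) alone gives h = 1.
That conflicts with the unit clause (~h).
So every satisfying assignment has b = True.

True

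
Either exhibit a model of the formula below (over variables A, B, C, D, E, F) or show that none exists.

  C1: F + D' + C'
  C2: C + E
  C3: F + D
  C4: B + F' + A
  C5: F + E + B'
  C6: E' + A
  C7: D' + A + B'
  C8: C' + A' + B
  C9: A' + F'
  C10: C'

A ↦ 1; B ↦ 1; C ↦ 0; D ↦ 1; E ↦ 1; F ↦ 0

Unit clause (C') forces C = 0.
Unit clause (E) forces E = 1.
Unit clause (A) forces A = 1.
Unit clause (F') forces F = 0.
Unit clause (D) forces D = 1.
No clause remains; B is free.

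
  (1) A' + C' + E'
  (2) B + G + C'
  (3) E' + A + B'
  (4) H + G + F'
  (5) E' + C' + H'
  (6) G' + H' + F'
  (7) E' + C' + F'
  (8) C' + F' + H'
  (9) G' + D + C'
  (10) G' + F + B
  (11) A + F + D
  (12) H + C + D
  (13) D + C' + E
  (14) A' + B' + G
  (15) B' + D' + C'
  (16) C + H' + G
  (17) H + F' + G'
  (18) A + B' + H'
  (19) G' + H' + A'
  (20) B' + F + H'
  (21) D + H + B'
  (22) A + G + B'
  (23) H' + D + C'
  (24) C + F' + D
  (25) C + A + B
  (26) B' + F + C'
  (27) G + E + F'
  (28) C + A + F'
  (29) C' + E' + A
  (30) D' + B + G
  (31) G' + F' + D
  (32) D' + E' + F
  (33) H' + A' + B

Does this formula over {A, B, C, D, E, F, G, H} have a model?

Branch on A: set A = 0.
Branch on E: set E = 0.
Branch on F: set F = 0.
The clause (D) is unit, so D = 1.
Branch on G: set G = 1.
The clause (B) is unit, so B = 1.
The clause (C') is unit, so C = 0.
The clause (H') is unit, so H = 0.
Every clause now holds.
A satisfying assignment: A: 0; B: 1; C: 0; D: 1; E: 0; F: 0; G: 1; H: 0.

Yes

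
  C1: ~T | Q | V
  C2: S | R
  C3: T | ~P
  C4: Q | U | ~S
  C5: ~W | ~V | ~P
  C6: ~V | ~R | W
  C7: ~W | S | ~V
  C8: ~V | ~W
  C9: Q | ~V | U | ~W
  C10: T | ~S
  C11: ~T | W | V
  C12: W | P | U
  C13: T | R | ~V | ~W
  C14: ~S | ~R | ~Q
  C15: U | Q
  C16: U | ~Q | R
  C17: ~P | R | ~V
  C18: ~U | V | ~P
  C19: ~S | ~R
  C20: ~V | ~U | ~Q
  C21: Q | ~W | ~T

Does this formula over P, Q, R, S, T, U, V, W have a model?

Case S = 1:
(T) alone gives T = 1.
(~R) alone gives R = 0.
Case Q = 1:
(U) alone gives U = 1.
(~V) alone gives V = 0.
(W) alone gives W = 1.
(~P) alone gives P = 0.
Every clause now holds.
A satisfying assignment: P ↦ 0,  Q ↦ 1,  R ↦ 0,  S ↦ 1,  T ↦ 1,  U ↦ 1,  V ↦ 0,  W ↦ 1.

Yes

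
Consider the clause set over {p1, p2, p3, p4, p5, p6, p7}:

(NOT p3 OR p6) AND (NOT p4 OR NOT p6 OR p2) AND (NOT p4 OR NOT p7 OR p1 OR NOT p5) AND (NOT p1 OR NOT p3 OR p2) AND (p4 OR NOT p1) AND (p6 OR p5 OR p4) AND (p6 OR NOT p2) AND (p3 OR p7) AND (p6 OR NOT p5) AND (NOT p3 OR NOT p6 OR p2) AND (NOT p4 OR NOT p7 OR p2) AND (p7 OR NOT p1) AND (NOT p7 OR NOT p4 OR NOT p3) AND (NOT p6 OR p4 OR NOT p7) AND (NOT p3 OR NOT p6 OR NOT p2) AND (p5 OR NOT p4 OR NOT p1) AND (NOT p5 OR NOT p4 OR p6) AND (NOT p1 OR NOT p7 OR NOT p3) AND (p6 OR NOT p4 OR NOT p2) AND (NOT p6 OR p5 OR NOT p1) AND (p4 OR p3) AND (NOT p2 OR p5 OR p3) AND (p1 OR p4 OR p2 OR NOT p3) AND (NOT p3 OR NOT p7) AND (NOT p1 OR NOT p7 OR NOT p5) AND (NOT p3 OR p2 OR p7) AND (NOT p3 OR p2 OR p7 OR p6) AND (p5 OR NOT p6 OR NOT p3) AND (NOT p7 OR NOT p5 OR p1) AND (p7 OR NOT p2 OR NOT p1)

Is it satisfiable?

Branch on p3: set p3 = false.
The clause (p7) is unit, so p7 = true.
The clause (p4) is unit, so p4 = true.
The clause (p2) is unit, so p2 = true.
The clause (p6) is unit, so p6 = true.
The clause (p5) is unit, so p5 = true.
The clause (p1) is unit, so p1 = true.
But (NOT p1) is also a unit clause — contradiction.
So p3 must be the other value — set p3 = true.
The clause (p6) is unit, so p6 = true.
The clause (p2) is unit, so p2 = true.
But (NOT p2) is also a unit clause — contradiction.
Neither p3 = true nor p3 = false works.
No assignment satisfies every clause.

No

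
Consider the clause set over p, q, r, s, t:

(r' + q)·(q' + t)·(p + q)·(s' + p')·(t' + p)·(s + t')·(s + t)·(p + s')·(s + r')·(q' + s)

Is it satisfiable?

Branch on r: set r = 0.
Branch on q: set q = 0.
Unit clause (p) forces p = 1.
Unit clause (s') forces s = 0.
Unit clause (t') forces t = 0.
That conflicts with the unit clause (t).
So q must be the other value — set q = 1.
Unit clause (t) forces t = 1.
Unit clause (p) forces p = 1.
Unit clause (s') forces s = 0.
That conflicts with the unit clause (s).
Either choice for q ends in contradiction.
So r must be the other value — set r = 1.
Unit clause (q) forces q = 1.
Unit clause (t) forces t = 1.
Unit clause (p) forces p = 1.
Unit clause (s') forces s = 0.
That conflicts with the unit clause (s).
Either choice for r ends in contradiction.
No assignment satisfies every clause.

No, unsatisfiable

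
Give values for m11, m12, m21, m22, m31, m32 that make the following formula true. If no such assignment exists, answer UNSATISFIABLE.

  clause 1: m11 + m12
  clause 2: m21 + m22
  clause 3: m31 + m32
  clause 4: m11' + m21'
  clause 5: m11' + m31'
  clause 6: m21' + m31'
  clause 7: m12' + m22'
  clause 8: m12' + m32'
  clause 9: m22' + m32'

UNSATISFIABLE

Try m11 = 1.
(m21') alone gives m21 = 0.
(m22) alone gives m22 = 1.
(m31') alone gives m31 = 0.
(m32) alone gives m32 = 1.
That conflicts with the unit clause (m32').
That branch fails; take m11 = 0 instead.
(m12) alone gives m12 = 1.
(m22') alone gives m22 = 0.
(m21) alone gives m21 = 1.
(m31') alone gives m31 = 0.
(m32) alone gives m32 = 1.
That conflicts with the unit clause (m32').
Both values of m11 lead to a conflict.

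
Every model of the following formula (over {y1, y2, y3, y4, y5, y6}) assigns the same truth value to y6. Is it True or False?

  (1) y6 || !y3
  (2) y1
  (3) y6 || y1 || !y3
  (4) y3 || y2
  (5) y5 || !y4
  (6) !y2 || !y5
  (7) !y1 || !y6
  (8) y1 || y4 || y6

False

Suppose y6 = true.
Unit clause (y1) forces y1 = true.
That conflicts with the unit clause (!y1).
So every satisfying assignment has y6 = False.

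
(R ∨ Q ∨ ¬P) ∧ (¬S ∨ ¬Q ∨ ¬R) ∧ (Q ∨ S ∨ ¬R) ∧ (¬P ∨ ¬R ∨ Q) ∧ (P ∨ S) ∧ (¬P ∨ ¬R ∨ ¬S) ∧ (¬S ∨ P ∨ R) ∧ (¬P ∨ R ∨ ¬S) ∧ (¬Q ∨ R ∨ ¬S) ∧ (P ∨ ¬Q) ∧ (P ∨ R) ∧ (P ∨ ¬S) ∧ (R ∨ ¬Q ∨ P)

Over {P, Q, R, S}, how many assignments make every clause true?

There are 2^4 = 16 truth assignments over (P, Q, R, S).
Split on R. With R = True, the clauses containing R are satisfied and ¬R drops from the rest; 1 of the 2^3 = 8 assignments to the other variables satisfy what remains.
With R = False, by the same count on the reduced clause set, 1 assignment works.
(One model: P=T, Q=T, R=F, S=F.)
Total: 1 + 1 = 2.

2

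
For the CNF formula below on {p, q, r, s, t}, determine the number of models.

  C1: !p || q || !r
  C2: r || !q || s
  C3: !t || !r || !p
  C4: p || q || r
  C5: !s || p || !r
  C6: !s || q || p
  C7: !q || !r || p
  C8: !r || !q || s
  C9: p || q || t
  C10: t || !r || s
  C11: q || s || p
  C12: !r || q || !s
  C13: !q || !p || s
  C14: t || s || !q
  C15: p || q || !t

There are 2^5 = 32 truth assignments over (p, q, r, s, t).
Split on r. With r = true, the clauses containing r are satisfied and !r drops from the rest; 1 of the 2^4 = 16 assignments to the other variables satisfy what remains.
With r = false, by the same count on the reduced clause set, 8 assignments work.
(One model: p=F, q=T, r=F, s=T, t=F.)
Total: 1 + 8 = 9.

9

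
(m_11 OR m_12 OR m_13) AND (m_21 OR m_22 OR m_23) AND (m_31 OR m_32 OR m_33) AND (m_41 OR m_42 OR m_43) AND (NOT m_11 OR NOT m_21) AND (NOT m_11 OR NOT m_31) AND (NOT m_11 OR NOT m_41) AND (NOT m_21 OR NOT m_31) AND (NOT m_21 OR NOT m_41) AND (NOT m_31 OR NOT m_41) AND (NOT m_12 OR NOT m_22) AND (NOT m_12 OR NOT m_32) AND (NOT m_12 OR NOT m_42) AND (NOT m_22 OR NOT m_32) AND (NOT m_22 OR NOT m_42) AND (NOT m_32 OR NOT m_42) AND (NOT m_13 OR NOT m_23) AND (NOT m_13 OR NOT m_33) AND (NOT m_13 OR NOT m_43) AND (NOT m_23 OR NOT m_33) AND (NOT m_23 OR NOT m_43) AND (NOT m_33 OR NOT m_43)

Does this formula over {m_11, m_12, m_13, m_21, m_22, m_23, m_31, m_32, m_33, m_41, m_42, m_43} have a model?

No

Branch on m_11: set m_11 = false.
Branch on m_12: set m_12 = true.
From the singleton clause (NOT m_22), m_22 = false.
From the singleton clause (NOT m_32), m_32 = false.
From the singleton clause (NOT m_42), m_42 = false.
Branch on m_21: set m_21 = true.
From the singleton clause (NOT m_31), m_31 = false.
From the singleton clause (m_33), m_33 = true.
From the singleton clause (NOT m_41), m_41 = false.
From the singleton clause (m_43), m_43 = true.
Now (NOT m_43) is unsatisfied and unit — conflict.
That branch fails; take m_21 = false instead.
From the singleton clause (m_23), m_23 = true.
From the singleton clause (NOT m_13), m_13 = false.
From the singleton clause (NOT m_33), m_33 = false.
From the singleton clause (m_31), m_31 = true.
From the singleton clause (NOT m_41), m_41 = false.
From the singleton clause (m_43), m_43 = true.
Now (NOT m_43) is unsatisfied and unit — conflict.
Both values of m_21 lead to a conflict.
That branch fails; take m_12 = false instead.
From the singleton clause (m_13), m_13 = true.
From the singleton clause (NOT m_23), m_23 = false.
From the singleton clause (NOT m_33), m_33 = false.
From the singleton clause (NOT m_43), m_43 = false.
Branch on m_21: set m_21 = true.
From the singleton clause (NOT m_31), m_31 = false.
From the singleton clause (m_32), m_32 = true.
From the singleton clause (NOT m_41), m_41 = false.
From the singleton clause (m_42), m_42 = true.
Now (NOT m_42) is unsatisfied and unit — conflict.
That branch fails; take m_21 = false instead.
From the singleton clause (m_22), m_22 = true.
From the singleton clause (NOT m_32), m_32 = false.
From the singleton clause (m_31), m_31 = true.
From the singleton clause (NOT m_41), m_41 = false.
From the singleton clause (m_42), m_42 = true.
Now (NOT m_42) is unsatisfied and unit — conflict.
Both values of m_21 lead to a conflict.
Both values of m_12 lead to a conflict.
That branch fails; take m_11 = true instead.
From the singleton clause (NOT m_21), m_21 = false.
From the singleton clause (NOT m_31), m_31 = false.
From the singleton clause (NOT m_41), m_41 = false.
Branch on m_22: set m_22 = true.
From the singleton clause (NOT m_12), m_12 = false.
From the singleton clause (NOT m_32), m_32 = false.
From the singleton clause (m_33), m_33 = true.
From the singleton clause (NOT m_42), m_42 = false.
From the singleton clause (m_43), m_43 = true.
Now (NOT m_43) is unsatisfied and unit — conflict.
That branch fails; take m_22 = false instead.
From the singleton clause (m_23), m_23 = true.
From the singleton clause (NOT m_13), m_13 = false.
From the singleton clause (NOT m_33), m_33 = false.
From the singleton clause (m_32), m_32 = true.
From the singleton clause (NOT m_12), m_12 = false.
From the singleton clause (NOT m_42), m_42 = false.
From the singleton clause (m_43), m_43 = true.
Now (NOT m_43) is unsatisfied and unit — conflict.
Both values of m_22 lead to a conflict.
Both values of m_11 lead to a conflict.
No assignment satisfies every clause.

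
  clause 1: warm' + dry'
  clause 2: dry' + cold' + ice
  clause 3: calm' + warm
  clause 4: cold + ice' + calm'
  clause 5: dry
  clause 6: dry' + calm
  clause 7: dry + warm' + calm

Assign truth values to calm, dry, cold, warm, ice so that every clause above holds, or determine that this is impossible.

From the singleton clause (dry), dry = 1.
From the singleton clause (warm'), warm = 0.
From the singleton clause (calm'), calm = 0.
That conflicts with the unit clause (calm).

UNSATISFIABLE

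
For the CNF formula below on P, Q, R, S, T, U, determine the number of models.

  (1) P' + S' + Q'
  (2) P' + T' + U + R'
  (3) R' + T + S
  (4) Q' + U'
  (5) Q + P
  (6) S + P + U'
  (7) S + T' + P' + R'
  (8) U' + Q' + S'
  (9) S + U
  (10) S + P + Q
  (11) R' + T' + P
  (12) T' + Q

8

There are 2^6 = 64 truth assignments over (P, Q, R, S, T, U).
Split on T. With T = 1, the clauses containing T are satisfied and T' drops from the rest; 1 of the 2^5 = 32 assignments to the other variables satisfy what remains.
With T = 0, by the same count on the reduced clause set, 7 assignments work.
(One model: P=F, Q=T, R=F, S=T, T=F, U=F.)
Total: 1 + 7 = 8.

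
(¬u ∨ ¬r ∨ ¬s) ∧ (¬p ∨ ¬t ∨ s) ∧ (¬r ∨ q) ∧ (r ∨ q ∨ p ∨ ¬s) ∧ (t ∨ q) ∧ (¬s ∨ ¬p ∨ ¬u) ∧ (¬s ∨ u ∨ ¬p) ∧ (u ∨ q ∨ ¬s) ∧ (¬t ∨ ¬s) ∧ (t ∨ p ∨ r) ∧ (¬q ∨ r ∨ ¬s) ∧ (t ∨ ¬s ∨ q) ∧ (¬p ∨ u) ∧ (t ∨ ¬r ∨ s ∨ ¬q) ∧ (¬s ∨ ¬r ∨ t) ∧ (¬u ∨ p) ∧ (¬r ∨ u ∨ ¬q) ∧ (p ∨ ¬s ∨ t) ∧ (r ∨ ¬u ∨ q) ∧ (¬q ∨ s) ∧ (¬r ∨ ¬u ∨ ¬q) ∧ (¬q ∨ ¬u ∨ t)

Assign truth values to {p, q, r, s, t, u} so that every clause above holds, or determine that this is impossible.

p ↦ False; q ↦ False; r ↦ False; s ↦ False; t ↦ True; u ↦ False

Branch on r: set r = False.
Branch on t: set t = True.
Unit clause (¬s) forces s = False.
Unit clause (¬p) forces p = False.
Unit clause (¬u) forces u = False.
Unit clause (¬q) forces q = False.
This assignment satisfies each clause.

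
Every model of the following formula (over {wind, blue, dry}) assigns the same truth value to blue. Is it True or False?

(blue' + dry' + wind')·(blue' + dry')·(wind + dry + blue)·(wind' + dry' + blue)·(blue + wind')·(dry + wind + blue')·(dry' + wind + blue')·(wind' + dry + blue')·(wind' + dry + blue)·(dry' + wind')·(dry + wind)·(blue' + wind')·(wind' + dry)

Suppose blue = 1.
Unit clause (dry') forces dry = 0.
Unit clause (wind) forces wind = 1.
But (wind') is also a unit clause — contradiction.
So every satisfying assignment has blue = False.

False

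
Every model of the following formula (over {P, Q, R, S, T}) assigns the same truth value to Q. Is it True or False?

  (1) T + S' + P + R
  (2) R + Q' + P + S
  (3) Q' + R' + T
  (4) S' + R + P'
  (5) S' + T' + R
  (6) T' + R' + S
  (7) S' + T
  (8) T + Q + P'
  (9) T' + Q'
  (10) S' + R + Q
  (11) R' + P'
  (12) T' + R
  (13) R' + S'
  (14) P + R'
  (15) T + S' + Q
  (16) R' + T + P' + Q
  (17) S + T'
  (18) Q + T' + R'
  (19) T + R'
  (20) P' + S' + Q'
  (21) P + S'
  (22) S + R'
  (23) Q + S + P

Suppose Q = 0.
Branch on S: set S = 0.
From the singleton clause (T'), T = 0.
From the singleton clause (P'), P = 0.
But (P) is also a unit clause — contradiction.
So S must be the other value — set S = 1.
From the singleton clause (T), T = 1.
From the singleton clause (R), R = 1.
But (R') is also a unit clause — contradiction.
Both values of S lead to a conflict.
So every satisfying assignment has Q = True.

True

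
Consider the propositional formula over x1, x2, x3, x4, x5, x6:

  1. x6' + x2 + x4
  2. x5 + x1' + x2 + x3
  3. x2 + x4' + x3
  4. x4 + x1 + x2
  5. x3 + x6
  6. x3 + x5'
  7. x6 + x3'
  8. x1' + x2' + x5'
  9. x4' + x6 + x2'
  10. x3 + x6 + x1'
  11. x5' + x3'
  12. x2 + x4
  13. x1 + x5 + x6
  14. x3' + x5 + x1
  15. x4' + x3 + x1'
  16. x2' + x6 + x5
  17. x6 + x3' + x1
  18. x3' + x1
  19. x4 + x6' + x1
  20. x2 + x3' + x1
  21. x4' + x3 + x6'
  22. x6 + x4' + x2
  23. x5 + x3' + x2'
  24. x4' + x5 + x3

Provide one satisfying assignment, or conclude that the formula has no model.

x1 ↦ 1,  x2 ↦ 1,  x3 ↦ 0,  x4 ↦ 0,  x5 ↦ 0,  x6 ↦ 1

Suppose x3 = 0.
Unit clause (x6) forces x6 = 1.
Unit clause (x5') forces x5 = 0.
Unit clause (x4') forces x4 = 0.
Unit clause (x2) forces x2 = 1.
Unit clause (x1) forces x1 = 1.
All clauses are satisfied.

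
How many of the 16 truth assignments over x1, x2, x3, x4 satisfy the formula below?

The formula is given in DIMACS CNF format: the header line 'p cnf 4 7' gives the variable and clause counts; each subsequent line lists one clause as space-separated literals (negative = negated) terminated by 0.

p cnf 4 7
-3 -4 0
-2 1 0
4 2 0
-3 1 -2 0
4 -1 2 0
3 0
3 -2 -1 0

1

There are 2^4 = 16 truth assignments over (x1, x2, x3, x4).
Check each against the 7 clauses (columns in the order x1, x2, x3, x4):
  F F F F  ✗ fails (x4 ∨ x2)
  F F F T  ✗ fails (x3)
  F F T F  ✗ fails (x4 ∨ x2)
  F F T T  ✗ fails (¬x3 ∨ ¬x4)
  F T F F  ✗ fails (¬x2 ∨ x1)
  F T F T  ✗ fails (¬x2 ∨ x1)
  F T T F  ✗ fails (¬x2 ∨ x1)
  F T T T  ✗ fails (¬x3 ∨ ¬x4)
  T F F F  ✗ fails (x4 ∨ x2)
  T F F T  ✗ fails (x3)
  T F T F  ✗ fails (x4 ∨ x2)
  T F T T  ✗ fails (¬x3 ∨ ¬x4)
  T T F F  ✗ fails (x3)
  T T F T  ✗ fails (x3)
  T T T F  ✓ satisfies all
  T T T T  ✗ fails (¬x3 ∨ ¬x4)
1 of the 16 rows is a model.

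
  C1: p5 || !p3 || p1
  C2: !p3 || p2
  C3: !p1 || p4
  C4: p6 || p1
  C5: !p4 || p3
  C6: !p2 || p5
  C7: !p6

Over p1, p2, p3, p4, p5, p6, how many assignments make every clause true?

1

There are 2^6 = 64 truth assignments over (p1, p2, p3, p4, p5, p6).
Split on p2. With p2 = true, the clauses containing p2 are satisfied and !p2 drops from the rest; 1 of the 2^5 = 32 assignments to the other variables satisfy what remains.
With p2 = false, by the same count on the reduced clause set, 0 assignments work.
Total: 1 + 0 = 1.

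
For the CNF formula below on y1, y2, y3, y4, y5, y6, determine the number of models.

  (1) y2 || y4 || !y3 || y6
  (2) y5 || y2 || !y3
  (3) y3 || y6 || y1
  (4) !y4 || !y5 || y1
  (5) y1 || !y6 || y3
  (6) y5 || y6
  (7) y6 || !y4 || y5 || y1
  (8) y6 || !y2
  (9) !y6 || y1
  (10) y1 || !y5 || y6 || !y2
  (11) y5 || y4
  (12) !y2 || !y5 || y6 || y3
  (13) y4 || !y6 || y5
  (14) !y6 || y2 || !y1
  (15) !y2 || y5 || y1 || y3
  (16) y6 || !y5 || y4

There are 2^6 = 64 truth assignments over (y1, y2, y3, y4, y5, y6).
Split on y5. With y5 = true, the clauses containing y5 are satisfied and !y5 drops from the rest; 6 of the 2^5 = 32 assignments to the other variables satisfy what remains.
With y5 = false, by the same count on the reduced clause set, 2 assignments work.
(One model: y1=T, y2=F, y3=F, y4=T, y5=T, y6=F.)
Total: 6 + 2 = 8.

8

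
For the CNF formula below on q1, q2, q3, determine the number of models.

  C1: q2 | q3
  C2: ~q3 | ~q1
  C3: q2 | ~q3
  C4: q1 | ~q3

There are 2^3 = 8 truth assignments over (q1, q2, q3).
Check each against the 4 clauses (columns in the order q1, q2, q3):
  F F F  ✗ fails (q2 | q3)
  F F T  ✗ fails (q2 | ~q3)
  F T F  ✓ satisfies all
  F T T  ✗ fails (q1 | ~q3)
  T F F  ✗ fails (q2 | q3)
  T F T  ✗ fails (~q3 | ~q1)
  T T F  ✓ satisfies all
  T T T  ✗ fails (~q3 | ~q1)
2 of the 8 rows are models.

2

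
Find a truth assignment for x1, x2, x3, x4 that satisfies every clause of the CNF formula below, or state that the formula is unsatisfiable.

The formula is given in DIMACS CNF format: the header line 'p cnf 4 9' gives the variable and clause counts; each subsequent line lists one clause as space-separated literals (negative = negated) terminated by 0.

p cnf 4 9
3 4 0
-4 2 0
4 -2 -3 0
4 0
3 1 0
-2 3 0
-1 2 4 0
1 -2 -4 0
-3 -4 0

(x4) alone gives x4 = True.
(x2) alone gives x2 = True.
(x3) alone gives x3 = True.
But (¬x3) is also a unit clause — contradiction.

UNSATISFIABLE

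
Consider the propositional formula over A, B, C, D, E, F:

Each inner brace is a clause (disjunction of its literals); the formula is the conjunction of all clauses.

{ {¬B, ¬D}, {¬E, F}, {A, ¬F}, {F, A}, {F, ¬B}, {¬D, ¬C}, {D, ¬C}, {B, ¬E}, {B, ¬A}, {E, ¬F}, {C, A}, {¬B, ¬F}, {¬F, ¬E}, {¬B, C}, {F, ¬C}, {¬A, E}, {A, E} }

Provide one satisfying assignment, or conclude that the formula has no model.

Try B = False.
From the singleton clause (¬E), E = False.
From the singleton clause (¬A), A = False.
But (A) is also a unit clause — contradiction.
Undo B and try B = True.
From the singleton clause (¬D), D = False.
From the singleton clause (F), F = True.
But (¬F) is also a unit clause — contradiction.
Neither B = True nor B = False works.

UNSATISFIABLE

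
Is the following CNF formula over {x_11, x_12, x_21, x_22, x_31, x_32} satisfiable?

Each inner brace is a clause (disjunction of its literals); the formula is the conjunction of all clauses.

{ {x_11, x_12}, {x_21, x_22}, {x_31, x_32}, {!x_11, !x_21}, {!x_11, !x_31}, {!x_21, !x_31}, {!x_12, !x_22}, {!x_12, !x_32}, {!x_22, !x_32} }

Case x_11 = true:
(!x_21) alone gives x_21 = false.
(x_22) alone gives x_22 = true.
(!x_31) alone gives x_31 = false.
(x_32) alone gives x_32 = true.
Now (!x_32) is unsatisfied and unit — conflict.
Backtrack on x_11: now try x_11 = false.
(x_12) alone gives x_12 = true.
(!x_22) alone gives x_22 = false.
(x_21) alone gives x_21 = true.
(!x_31) alone gives x_31 = false.
(x_32) alone gives x_32 = true.
Now (!x_32) is unsatisfied and unit — conflict.
Both values of x_11 lead to a conflict.
No assignment satisfies every clause.

Unsatisfiable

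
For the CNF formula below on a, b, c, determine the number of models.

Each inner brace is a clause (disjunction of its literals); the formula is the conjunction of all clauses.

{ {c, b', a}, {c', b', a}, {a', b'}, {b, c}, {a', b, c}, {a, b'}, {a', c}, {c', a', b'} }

There are 2^3 = 8 truth assignments over (a, b, c).
Check each against the 8 clauses (columns in the order a, b, c):
  F F F  ✗ fails (b + c)
  F F T  ✓ satisfies all
  F T F  ✗ fails (c + b' + a)
  F T T  ✗ fails (c' + b' + a)
  T F F  ✗ fails (b + c)
  T F T  ✓ satisfies all
  T T F  ✗ fails (a' + b')
  T T T  ✗ fails (a' + b')
2 of the 8 rows are models.

2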